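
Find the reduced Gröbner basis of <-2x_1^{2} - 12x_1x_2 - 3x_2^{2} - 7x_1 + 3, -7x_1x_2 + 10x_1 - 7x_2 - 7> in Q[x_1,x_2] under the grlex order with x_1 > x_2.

G = {x_2^{3} - \tfrac{38}{7}x_2^{2} - \tfrac{34}{21}x_1 - \tfrac{20}{3}x_2 - \tfrac{5}{21}, x_1^{2} + \tfrac{3}{2}x_2^{2} + \tfrac{169}{14}x_1 - 6x_2 - \tfrac{15}{2}, x_1x_2 - \tfrac{10}{7}x_1 + x_2 + 1}

Buchberger's algorithm terminates because the ascending chain of leading-term ideals stabilizes.

f_1 = -2x_1^{2} - 12x_1x_2 - 3x_2^{2} - 7x_1 + 3, LT = x_1^{2}.
f_2 = -7x_1x_2 + 10x_1 - 7x_2 - 7, LT = x_1x_2.

S(f_1,f_2): lcm = x_1^{2}x_2. S = 6x_1x_2^{2} + \tfrac{3}{2}x_2^{3} + \tfrac{10}{7}x_1^{2} + \tfrac{5}{2}x_1x_2 - x_1 - \tfrac{3}{2}x_2.
  leading term x_1x_2^{2}: subtract (-\tfrac{6}{7}x_2)·f_2 from 6x_1x_2^{2} + \tfrac{3}{2}x_2^{3} + \tfrac{10}{7}x_1^{2} + \tfrac{5}{2}x_1x_2 - x_1 - \tfrac{3}{2}x_2 → \tfrac{3}{2}x_2^{3} + \tfrac{10}{7}x_1^{2} + \tfrac{155}{14}x_1x_2 - 6x_2^{2} - x_1 - \tfrac{15}{2}x_2
  leading term x_2^{3}: no divisor's leading term divides it; move \tfrac{3}{2}x_2^{3} to the remainder.
  leading term x_1^{2}: subtract (-\tfrac{5}{7})·f_1 from \tfrac{10}{7}x_1^{2} + \tfrac{155}{14}x_1x_2 - 6x_2^{2} - x_1 - \tfrac{15}{2}x_2 → \tfrac{5}{2}x_1x_2 - \tfrac{57}{7}x_2^{2} - 6x_1 - \tfrac{15}{2}x_2 + \tfrac{15}{7}
  leading term x_1x_2: subtract (-\tfrac{5}{14})·f_2 from \tfrac{5}{2}x_1x_2 - \tfrac{57}{7}x_2^{2} - 6x_1 - \tfrac{15}{2}x_2 + \tfrac{15}{7} → -\tfrac{57}{7}x_2^{2} - \tfrac{17}{7}x_1 - 10x_2 - \tfrac{5}{14}
  leading term x_2^{2}: no divisor's leading term divides it; move -\tfrac{57}{7}x_2^{2} to the remainder.
  leading term x_1: no divisor's leading term divides it; move -\tfrac{17}{7}x_1 to the remainder.
  leading term x_2: no divisor's leading term divides it; move -10x_2 to the remainder.
  leading term 1: no divisor's leading term divides it; move -\tfrac{5}{14} to the remainder.
  remainder \tfrac{3}{2}x_2^{3} - \tfrac{57}{7}x_2^{2} - \tfrac{17}{7}x_1 - 10x_2 - \tfrac{5}{14} ≠ 0; add g_3 = \tfrac{3}{2}x_2^{3} - \tfrac{57}{7}x_2^{2} - \tfrac{17}{7}x_1 - 10x_2 - \tfrac{5}{14} to the basis.

The other S-polynomials (S(f_1,g_3), S(f_2,g_3)) all reduce to 0 modulo the current basis, so we have a Gröbner basis.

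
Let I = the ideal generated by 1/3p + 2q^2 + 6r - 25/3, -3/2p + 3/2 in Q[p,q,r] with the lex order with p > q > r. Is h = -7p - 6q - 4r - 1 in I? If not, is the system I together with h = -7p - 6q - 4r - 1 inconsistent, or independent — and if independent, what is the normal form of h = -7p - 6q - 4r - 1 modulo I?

First compute the reduced Gröbner basis of I by Buchberger's algorithm.
f_1 = 1/3p + 2q^2 + 6r - 25/3, LT = p.
f_2 = -3/2p + 3/2, LT = p.

S(f_1,f_2): lcm = p. S = 6q^2 + 18r - 24.
  reduce S modulo (f_1, f_2):
  remainder 6q^2 + 18r - 24 ≠ 0; add k_3 = 6q^2 + 18r - 24 to the basis.

The other S-polynomials (S(f_1,k_3), S(f_2,k_3)) all reduce to 0 modulo the current basis, so we have a Gröbner basis.
Inter-reduce: drop elements whose leading term is divisible by another's, tail-reduce, and make monic.
Reduced Gröbner basis: {p - 1, q^2 + 3r - 4}.
Label its elements g_1 = p - 1, g_2 = q^2 + 3r - 4.

Reduce h = -7p - 6q - 4r - 1 modulo G:
  leading term p: subtract (-7)·g_1 from -7p - 6q - 4r - 1 → -6q - 4r - 8
  leading term q: no divisor's leading term divides it; move -6q to the remainder.
  leading term r: no divisor's leading term divides it; move -4r to the remainder.
  leading term 1: no divisor's leading term divides it; move -8 to the remainder.
  normal form = -6q - 4r - 8.
The normal form is nonzero, so h ∉ I. Since h minus its normal form lies in I, I + (h) = I + (n) where n = -6q - 4r - 8; decide whether this ideal is the whole ring.
Run Buchberger on G together with n (pairs among the g_i already reduce to 0 since G is a Gröbner basis):
g_1 = p - 1, LT = p.
g_2 = q^2 + 3r - 4, LT = q^2.
n = -6q - 4r - 8, LT = q.

S(g_2,n): lcm = q^2. S = -2/3qr - 4/3q + 3r - 4.
  reduce S modulo (g_1, g_2, n):
  remainder 4/9r^2 + 43/9r - 20/9 ≠ 0; add m_4 = 4/9r^2 + 43/9r - 20/9 to the basis.

The other S-polynomials (S(g_1,g_2), S(g_1,n), S(g_1,m_4), S(g_2,m_4), S(n,m_4)) all reduce to 0 modulo the current basis, so we have a Gröbner basis.
Inter-reduce: drop elements whose leading term is divisible by another's, tail-reduce, and make monic.
Reduced Gröbner basis: {p - 1, q + 2/3r + 4/3, r^2 + 43/4r - 5}.
The reduced Gröbner basis of I + (h) is {p - 1, q + 2/3r + 4/3, r^2 + 43/4r - 5} ≠ {1}, a proper ideal, so the enlarged system stays consistent: h is independent of I, with normal form -6q - 4r - 8.

-7p - 6q - 4r - 1 is independent of I; its normal form modulo I is -6q - 4r - 8.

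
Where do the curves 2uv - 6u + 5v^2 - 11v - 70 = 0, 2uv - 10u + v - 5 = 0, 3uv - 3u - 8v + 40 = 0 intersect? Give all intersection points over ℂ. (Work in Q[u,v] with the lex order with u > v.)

Compute a lex Gröbner basis by Buchberger's algorithm.
f_1 = 2uv - 6u + 5v^2 - 11v - 70, LT = uv.
f_2 = 2uv - 10u + v - 5, LT = uv.
f_3 = 3uv - 3u - 8v + 40, LT = uv.

S(f_1,f_2): lcm = uv. S = 2u + 5/2v^2 - 6v - 65/2.
  leading term u: no divisor's leading term divides it; move 2u to the remainder.
  leading term v^2: no divisor's leading term divides it; move 5/2v^2 to the remainder.
  leading term v: no divisor's leading term divides it; move -6v to the remainder.
  leading term 1: no divisor's leading term divides it; move -65/2 to the remainder.
  remainder 2u + 5/2v^2 - 6v - 65/2 ≠ 0; add h_4 = 2u + 5/2v^2 - 6v - 65/2 to the basis.

S(f_1,f_3): lcm = uv. S = -2u + 5/2v^2 - 17/6v - 145/3.
  leading term u: subtract (-1)·h_4 from -2u + 5/2v^2 - 17/6v - 145/3 → 5v^2 - 53/6v - 485/6
  leading term v^2: no divisor's leading term divides it; move 5v^2 to the remainder.
  leading term v: no divisor's leading term divides it; move -53/6v to the remainder.
  leading term 1: no divisor's leading term divides it; move -485/6 to the remainder.
  remainder 5v^2 - 53/6v - 485/6 ≠ 0; add h_5 = 5v^2 - 53/6v - 485/6 to the basis.

S(f_2,f_3): lcm = uv. S = -4u + 19/6v - 95/6.
  leading term u: subtract (-2)·h_4 from -4u + 19/6v - 95/6 → 5v^2 - 53/6v - 485/6
  leading term v^2: subtract (1)·h_5 from 5v^2 - 53/6v - 485/6 → 0
  remainder 0.

S(f_1,h_4): lcm = uv. S = -3u - 5/4v^3 + 11/2v^2 + 43/4v - 35.
  leading term u: subtract (-3/2)·h_4 from -3u - 5/4v^3 + 11/2v^2 + 43/4v - 35 → -5/4v^3 + 37/4v^2 + 7/4v - 335/4
  leading term v^3: subtract (-1/4v)·h_5 from -5/4v^3 + 37/4v^2 + 7/4v - 335/4 → 169/24v^2 - 443/24v - 335/4
  leading term v^2: subtract (169/120)·h_5 from 169/24v^2 - 443/24v - 335/4 → -4333/720v + 4333/144
  leading term v: no divisor's leading term divides it; move -4333/720v to the remainder.
  leading term 1: no divisor's leading term divides it; move 4333/144 to the remainder.
  remainder -4333/720v + 4333/144 ≠ 0; add h_6 = -4333/720v + 4333/144 to the basis.

S(f_2,h_4): lcm = uv. S = -5u - 5/4v^3 + 3v^2 + 67/4v - 5/2.
  leading term u: subtract (-5/2)·h_4 from -5u - 5/4v^3 + 3v^2 + 67/4v - 5/2 → -5/4v^3 + 37/4v^2 + 7/4v - 335/4
  leading term v^3: subtract (-1/4v)·h_5 from -5/4v^3 + 37/4v^2 + 7/4v - 335/4 → 169/24v^2 - 443/24v - 335/4
  leading term v^2: subtract (169/120)·h_5 from 169/24v^2 - 443/24v - 335/4 → -4333/720v + 4333/144
  leading term v: subtract (1)·h_6 from -4333/720v + 4333/144 → 0
  remainder 0.

S(f_3,h_4): lcm = uv. S = -u - 5/4v^3 + 3v^2 + 163/12v + 40/3.
  leading term u: subtract (-1/2)·h_4 from -u - 5/4v^3 + 3v^2 + 163/12v + 40/3 → -5/4v^3 + 17/4v^2 + 127/12v - 35/12
  leading term v^3: subtract (-1/4v)·h_5 from -5/4v^3 + 17/4v^2 + 127/12v - 35/12 → 49/24v^2 - 77/8v - 35/12
  leading term v^2: subtract (49/120)·h_5 from 49/24v^2 - 77/8v - 35/12 → -4333/720v + 4333/144
  leading term v: subtract (1)·h_6 from -4333/720v + 4333/144 → 0
  remainder 0.

S(f_1,h_5): lcm = uv^2. S = -37/30uv + 97/6u + 5/2v^3 - 11/2v^2 - 35v.
  leading term uv: subtract (-37/60)·f_1 from -37/30uv + 97/6u + 5/2v^3 - 11/2v^2 - 35v → 187/15u + 5/2v^3 - 29/12v^2 - 2507/60v - 259/6
  leading term u: subtract (187/30)·h_4 from 187/15u + 5/2v^3 - 29/12v^2 - 2507/60v - 259/6 → 5/2v^3 - 18v^2 - 263/60v + 1913/12
  leading term v^3: subtract (1/2v)·h_5 from 5/2v^3 - 18v^2 - 263/60v + 1913/12 → -163/12v^2 + 1081/30v + 1913/12
  leading term v^2: subtract (-163/60)·h_5 from -163/12v^2 + 1081/30v + 1913/12 → 4333/360v - 4333/72
  leading term v: subtract (-2)·h_6 from 4333/360v - 4333/72 → 0
  remainder 0.

S(f_2,h_5): lcm = uv^2. S = -97/30uv + 97/6u + 1/2v^2 - 5/2v.
  leading term uv: subtract (-97/60)·f_1 from -97/30uv + 97/6u + 1/2v^2 - 5/2v → 97/15u + 103/12v^2 - 1217/60v - 679/6
  leading term u: subtract (97/30)·h_4 from 97/15u + 103/12v^2 - 1217/60v - 679/6 → 1/2v^2 - 53/60v - 97/12
  leading term v^2: subtract (1/10)·h_5 from 1/2v^2 - 53/60v - 97/12 → 0
  remainder 0.

S(f_3,h_5): lcm = uv^2. S = 23/30uv + 97/6u - 8/3v^2 + 40/3v.
  leading term uv: subtract (23/60)·f_1 from 23/30uv + 97/6u - 8/3v^2 + 40/3v → 277/15u - 55/12v^2 + 351/20v + 161/6
  leading term u: subtract (277/30)·h_4 from 277/15u - 55/12v^2 + 351/20v + 161/6 → -83/3v^2 + 1459/20v + 3923/12
  leading term v^2: subtract (-83/15)·h_5 from -83/3v^2 + 1459/20v + 3923/12 → 4333/180v - 4333/36
  leading term v: subtract (-4)·h_6 from 4333/180v - 4333/36 → 0
  remainder 0.

S(h_4,h_5): leading monomials are coprime, so the S-polynomial reduces to 0 (Buchberger's first criterion).
S(f_1,h_6): lcm = uv. S = 2u + 5/2v^2 - 11/2v - 35.
  leading term u: subtract (1)·h_4 from 2u + 5/2v^2 - 11/2v - 35 → 1/2v - 5/2
  leading term v: subtract (-360/4333)·h_6 from 1/2v - 5/2 → 0
  remainder 0.

S(f_2,h_6): lcm = uv. S = 1/2v - 5/2.
  leading term v: subtract (-360/4333)·h_6 from 1/2v - 5/2 → 0
  remainder 0.

S(f_3,h_6): lcm = uv. S = 4u - 8/3v + 40/3.
  leading term u: subtract (2)·h_4 from 4u - 8/3v + 40/3 → -5v^2 + 28/3v + 235/3
  leading term v^2: subtract (-1)·h_5 from -5v^2 + 28/3v + 235/3 → 1/2v - 5/2
  leading term v: subtract (-360/4333)·h_6 from 1/2v - 5/2 → 0
  remainder 0.

S(h_4,h_6): leading monomials are coprime, so the S-polynomial reduces to 0 (Buchberger's first criterion).
S(h_5,h_6): lcm = v^2. S = 97/30v - 97/6.
  leading term v: subtract (-2328/4333)·h_6 from 97/30v - 97/6 → 0
  remainder 0.

Every S-polynomial of the final basis reduces to 0, so we have a Gröbner basis.
Inter-reduce: drop elements whose leading term is divisible by another's, tail-reduce, and make monic.
Reduced Gröbner basis: {u, v - 5}.

Elimination: the polynomial v - 5 lies in the elimination ideal for v, so v ∈ {5}. For each such v, the remaining basis elements (now univariate) give the rest of the solution.
  v = 5: the earlier basis element becomes u = 0, giving u = 0 — point (0, 5).
Each listed point satisfies every original equation (direct substitution).

{(0, 5)}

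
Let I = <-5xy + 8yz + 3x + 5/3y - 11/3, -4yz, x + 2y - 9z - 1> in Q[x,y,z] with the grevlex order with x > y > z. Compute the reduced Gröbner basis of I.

f_1 = -5xy + 8yz + 3x + 5/3y - 11/3, LT = xy.
f_2 = -4yz, LT = yz.
f_3 = x + 2y - 9z - 1, LT = x.

S(f_1,f_2): lcm = xyz. S = -8/5yz^2 - 3/5xz - 1/3yz + 11/15z.
  leading term yz^2: subtract (2/5z)·f_2 from -8/5yz^2 - 3/5xz - 1/3yz + 11/15z → -3/5xz - 1/3yz + 11/15z
  leading term xz: subtract (-3/5z)·f_3 from -3/5xz - 1/3yz + 11/15z → 13/15yz - 27/5z^2 + 2/15z
  leading term yz: subtract (-13/60)·f_2 from 13/15yz - 27/5z^2 + 2/15z → -27/5z^2 + 2/15z
  leading term z^2: no divisor's leading term divides it; move -27/5z^2 to the remainder.
  leading term z: no divisor's leading term divides it; move 2/15z to the remainder.
  remainder -27/5z^2 + 2/15z ≠ 0; add g_4 = -27/5z^2 + 2/15z to the basis.

S(f_1,f_3): lcm = xy. S = -2y^2 + 37/5yz - 3/5x + 2/3y + 11/15.
  leading term y^2: no divisor's leading term divides it; move -2y^2 to the remainder.
  leading term yz: subtract (-37/20)·f_2 from 37/5yz - 3/5x + 2/3y + 11/15 → -3/5x + 2/3y + 11/15
  leading term x: subtract (-3/5)·f_3 from -3/5x + 2/3y + 11/15 → 28/15y - 27/5z + 2/15
  leading term y: no divisor's leading term divides it; move 28/15y to the remainder.
  leading term z: no divisor's leading term divides it; move -27/5z to the remainder.
  leading term 1: no divisor's leading term divides it; move 2/15 to the remainder.
  remainder -2y^2 + 28/15y - 27/5z + 2/15 ≠ 0; add g_5 = -2y^2 + 28/15y - 27/5z + 2/15 to the basis.

The other S-polynomials (S(f_2,f_3), S(f_1,g_4), S(f_2,g_4), S(f_3,g_4), S(f_1,g_5), S(f_2,g_5), S(f_3,g_5), S(g_4,g_5)) all reduce to 0 modulo the current basis, so we have a Gröbner basis.
Inter-reduce: drop elements whose leading term is divisible by another's, tail-reduce, and make monic.

G = {y^2 - 14/15y + 27/10z - 1/15, yz, z^2 - 2/81z, x + 2y - 9z - 1}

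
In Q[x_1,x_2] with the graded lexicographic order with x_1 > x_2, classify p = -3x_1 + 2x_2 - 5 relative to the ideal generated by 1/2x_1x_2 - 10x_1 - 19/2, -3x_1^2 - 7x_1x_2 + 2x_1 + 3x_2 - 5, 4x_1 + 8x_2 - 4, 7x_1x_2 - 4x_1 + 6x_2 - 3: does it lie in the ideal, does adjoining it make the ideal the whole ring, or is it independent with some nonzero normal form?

-3x_1 + 2x_2 - 5 lies in I (it reduces to 0).

First compute the reduced Gröbner basis of I by Buchberger's algorithm.
f_1 = 1/2x_1x_2 - 10x_1 - 19/2, LT = x_1x_2.
f_2 = -3x_1^2 - 7x_1x_2 + 2x_1 + 3x_2 - 5, LT = x_1^2.
f_3 = 4x_1 + 8x_2 - 4, LT = x_1.
f_4 = 7x_1x_2 - 4x_1 + 6x_2 - 3, LT = x_1x_2.

S(f_1,f_2): lcm = x_1^2x_2. S = -7/3x_1x_2^2 - 20x_1^2 + 2/3x_1x_2 + x_2^2 - 19x_1 - 5/3x_2.
  leading term x_1x_2^2: subtract (-14/3x_2)·f_1 from -7/3x_1x_2^2 - 20x_1^2 + 2/3x_1x_2 + x_2^2 - 19x_1 - 5/3x_2 → -20x_1^2 - 46x_1x_2 + x_2^2 - 19x_1 - 46x_2
  leading term x_1^2: subtract (20/3)·f_2 from -20x_1^2 - 46x_1x_2 + x_2^2 - 19x_1 - 46x_2 → 2/3x_1x_2 + x_2^2 - 97/3x_1 - 66x_2 + 100/3
  leading term x_1x_2: subtract (4/3)·f_1 from 2/3x_1x_2 + x_2^2 - 97/3x_1 - 66x_2 + 100/3 → x_2^2 - 19x_1 - 66x_2 + 46
  leading term x_2^2: no divisor's leading term divides it; move x_2^2 to the remainder.
  leading term x_1: subtract (-19/4)·f_3 from -19x_1 - 66x_2 + 46 → -28x_2 + 27
  leading term x_2: no divisor's leading term divides it; move -28x_2 to the remainder.
  leading term 1: no divisor's leading term divides it; move 27 to the remainder.
  remainder x_2^2 - 28x_2 + 27 ≠ 0; add h_5 = x_2^2 - 28x_2 + 27 to the basis.

S(f_1,f_3): lcm = x_1x_2. S = -2x_2^2 - 20x_1 + x_2 - 19.
  leading term x_2^2: subtract (-2)·h_5 from -2x_2^2 - 20x_1 + x_2 - 19 → -20x_1 - 55x_2 + 35
  leading term x_1: subtract (-5)·f_3 from -20x_1 - 55x_2 + 35 → -15x_2 + 15
  leading term x_2: no divisor's leading term divides it; move -15x_2 to the remainder.
  leading term 1: no divisor's leading term divides it; move 15 to the remainder.
  remainder -15x_2 + 15 ≠ 0; add h_6 = -15x_2 + 15 to the basis.

The other S-polynomials (S(f_1,f_4), S(f_2,f_3), S(f_2,f_4), S(f_3,f_4), S(f_1,h_5), S(f_2,h_5), S(f_3,h_5), S(f_4,h_5), S(f_1,h_6), S(f_2,h_6), S(f_3,h_6), S(f_4,h_6), S(h_5,h_6)) all reduce to 0 modulo the current basis, so we have a Gröbner basis.
Inter-reduce: drop elements whose leading term is divisible by another's, tail-reduce, and make monic.
Reduced Gröbner basis: {x_1 + 1, x_2 - 1}.
Label its elements g_1 = x_1 + 1, g_2 = x_2 - 1.

Reduce p = -3x_1 + 2x_2 - 5 modulo G:
  leading term x_1: subtract (-3)·g_1 from -3x_1 + 2x_2 - 5 → 2x_2 - 2
  leading term x_2: subtract (2)·g_2 from 2x_2 - 2 → 0
  normal form = 0.
Since the normal form is 0, p ∈ I.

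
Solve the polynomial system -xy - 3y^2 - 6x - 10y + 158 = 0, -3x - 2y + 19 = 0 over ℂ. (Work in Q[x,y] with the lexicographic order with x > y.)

Compute a lex Gröbner basis by Buchberger's algorithm.
f_1 = -xy - 6x - 3y^2 - 10y + 158, LT = xy.
f_2 = -3x - 2y + 19, LT = x.

S(f_1,f_2): lcm = xy. S = 6x + 7/3y^2 + 49/3y - 158.
  leading term x: subtract (-2)·f_2 from 6x + 7/3y^2 + 49/3y - 158 → 7/3y^2 + 37/3y - 120
  leading term y^2: no divisor's leading term divides it; move 7/3y^2 to the remainder.
  leading term y: no divisor's leading term divides it; move 37/3y to the remainder.
  leading term 1: no divisor's leading term divides it; move -120 to the remainder.
  remainder 7/3y^2 + 37/3y - 120 ≠ 0; add h_3 = 7/3y^2 + 37/3y - 120 to the basis.

The other S-polynomials (S(f_1,h_3), S(f_2,h_3)) all reduce to 0 modulo the current basis, so we have a Gröbner basis.
Inter-reduce: drop elements whose leading term is divisible by another's, tail-reduce, and make monic.
Reduced Gröbner basis: {x + 2/3y - 19/3, y^2 + 37/7y - 360/7}.

A lex Gröbner basis eliminates variables successively. Here y^2 + 37/7y - 360/7 depends only on y, with roots {-72/7, 5}; lifting each root through the earlier basis elements recovers the full solutions.
  y = -72/7: the earlier basis element becomes x - 277/21 = 0, giving x = 277/21 — point (277/21, -72/7).
  y = 5: the earlier basis element becomes x - 3 = 0, giving x = 3 — point (3, 5).
Substituting each solution back into the original system confirms all equations vanish.

{(277/21, -72/7), (3, 5)}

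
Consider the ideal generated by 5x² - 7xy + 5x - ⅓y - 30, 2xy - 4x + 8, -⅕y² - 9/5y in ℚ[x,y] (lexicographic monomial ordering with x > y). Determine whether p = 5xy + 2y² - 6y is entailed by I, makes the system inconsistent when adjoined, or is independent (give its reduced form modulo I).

5xy + 2y² - 6y lies in I (it reduces to 0).

First compute the reduced Gröbner basis of I by Buchberger's algorithm.
f_1 = 5x² - 7xy + 5x - ⅓y - 30, LT = x².
f_2 = 2xy - 4x + 8, LT = xy.
f_3 = -⅕y² - 9/5y, LT = y².

S(f_1,f_2): lcm = x²y. S = 2x² - 7/5xy² + xy - 4x - 1/15y² - 6y.
  leading term x²: subtract (⅖)·f_1 from 2x² - 7/5xy² + xy - 4x - 1/15y² - 6y → -7/5xy² + 19/5xy - 6x - 1/15y² - 88/15y + 12
  leading term xy²: subtract (-7/10y)·f_2 from -7/5xy² + 19/5xy - 6x - 1/15y² - 88/15y + 12 → xy - 6x - 1/15y² - 4/15y + 12
  leading term xy: subtract (½)·f_2 from xy - 6x - 1/15y² - 4/15y + 12 → -4x - 1/15y² - 4/15y + 8
  leading term x: no divisor's leading term divides it; move -4x to the remainder.
  leading term y²: subtract (⅓)·f_3 from -1/15y² - 4/15y + 8 → ⅓y + 8
  leading term y: no divisor's leading term divides it; move ⅓y to the remainder.
  leading term 1: no divisor's leading term divides it; move 8 to the remainder.
  remainder -4x + ⅓y + 8 ≠ 0; add h_4 = -4x + ⅓y + 8 to the basis.

S(f_2,f_3): lcm = xy². S = -11xy + 4y.
  leading term xy: subtract (-11/2)·f_2 from -11xy + 4y → -22x + 4y + 44
  leading term x: subtract (11/2)·h_4 from -22x + 4y + 44 → 13/6y
  leading term y: no divisor's leading term divides it; move 13/6y to the remainder.
  remainder 13/6y ≠ 0; add h_5 = 13/6y to the basis.

The other S-polynomials (S(f_1,f_3), S(f_1,h_4), S(f_2,h_4), S(f_3,h_4), S(f_1,h_5), S(f_2,h_5), S(f_3,h_5), S(h_4,h_5)) all reduce to 0 modulo the current basis, so we have a Gröbner basis.
Inter-reduce: drop elements whose leading term is divisible by another's, tail-reduce, and make monic.
Reduced Gröbner basis: {x - 2, y}.
Label its elements g_1 = x - 2, g_2 = y.

Reduce p = 5xy + 2y² - 6y modulo G:
  leading term xy: subtract (5y)·g_1 from 5xy + 2y² - 6y → 2y² + 4y
  leading term y²: subtract (2y)·g_2 from 2y² + 4y → 4y
  leading term y: subtract (4)·g_2 from 4y → 0
  normal form = 0.
Since the normal form is 0, p ∈ I.

Ideal membership is decidable via reduction modulo a Gröbner basis.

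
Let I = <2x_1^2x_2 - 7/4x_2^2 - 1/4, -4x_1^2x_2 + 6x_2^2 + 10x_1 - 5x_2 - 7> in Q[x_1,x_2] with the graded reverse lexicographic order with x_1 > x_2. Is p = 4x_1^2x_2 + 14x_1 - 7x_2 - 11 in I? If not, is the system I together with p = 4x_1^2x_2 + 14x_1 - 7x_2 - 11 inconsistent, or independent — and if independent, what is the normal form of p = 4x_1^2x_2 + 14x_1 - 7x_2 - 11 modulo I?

First compute the reduced Gröbner basis of I by Buchberger's algorithm.
f_1 = 2x_1^2x_2 - 7/4x_2^2 - 1/4, LT = x_1^2x_2.
f_2 = -4x_1^2x_2 + 6x_2^2 + 10x_1 - 5x_2 - 7, LT = x_1^2x_2.

S(f_1,f_2): lcm = x_1^2x_2. S = 5/8x_2^2 + 5/2x_1 - 5/4x_2 - 15/8.
  leading term x_2^2: no divisor's leading term divides it; move 5/8x_2^2 to the remainder.
  leading term x_1: no divisor's leading term divides it; move 5/2x_1 to the remainder.
  leading term x_2: no divisor's leading term divides it; move -5/4x_2 to the remainder.
  leading term 1: no divisor's leading term divides it; move -15/8 to the remainder.
  remainder 5/8x_2^2 + 5/2x_1 - 5/4x_2 - 15/8 ≠ 0; add h_3 = 5/8x_2^2 + 5/2x_1 - 5/4x_2 - 15/8 to the basis.

S(f_1,h_3): lcm = x_1^2x_2^2. S = -4x_1^3 + 2x_1^2x_2 - 7/8x_2^3 + 3x_1^2 - 1/8x_2.
  leading term x_1^3: no divisor's leading term divides it; move -4x_1^3 to the remainder.
  leading term x_1^2x_2: subtract (1)·f_1 from 2x_1^2x_2 - 7/8x_2^3 + 3x_1^2 - 1/8x_2 → -7/8x_2^3 + 3x_1^2 + 7/4x_2^2 - 1/8x_2 + 1/4
  leading term x_2^3: subtract (-7/5x_2)·h_3 from -7/8x_2^3 + 3x_1^2 + 7/4x_2^2 - 1/8x_2 + 1/4 → 3x_1^2 + 7/2x_1x_2 - 11/4x_2 + 1/4
  leading term x_1^2: no divisor's leading term divides it; move 3x_1^2 to the remainder.
  leading term x_1x_2: no divisor's leading term divides it; move 7/2x_1x_2 to the remainder.
  leading term x_2: no divisor's leading term divides it; move -11/4x_2 to the remainder.
  leading term 1: no divisor's leading term divides it; move 1/4 to the remainder.
  remainder -4x_1^3 + 3x_1^2 + 7/2x_1x_2 - 11/4x_2 + 1/4 ≠ 0; add h_4 = -4x_1^3 + 3x_1^2 + 7/2x_1x_2 - 11/4x_2 + 1/4 to the basis.

The other S-polynomials (S(f_2,h_3), S(f_1,h_4), S(f_2,h_4), S(h_3,h_4)) all reduce to 0 modulo the current basis, so we have a Gröbner basis.
Inter-reduce: drop elements whose leading term is divisible by another's, tail-reduce, and make monic.
Reduced Gröbner basis: {x_1^3 - 3/4x_1^2 - 7/8x_1x_2 + 11/16x_2 - 1/16, x_1^2x_2 + 7/2x_1 - 7/4x_2 - 11/4, x_2^2 + 4x_1 - 2x_2 - 3}.
Label its elements g_1 = x_1^3 - 3/4x_1^2 - 7/8x_1x_2 + 11/16x_2 - 1/16, g_2 = x_1^2x_2 + 7/2x_1 - 7/4x_2 - 11/4, g_3 = x_2^2 + 4x_1 - 2x_2 - 3.

Reduce p = 4x_1^2x_2 + 14x_1 - 7x_2 - 11 modulo G:
  leading term x_1^2x_2: subtract (4)·g_2 from 4x_1^2x_2 + 14x_1 - 7x_2 - 11 → 0
  normal form = 0.
Since the normal form is 0, p ∈ I.

Ideal membership is decidable via reduction modulo a Gröbner basis.

4x_1^2x_2 + 14x_1 - 7x_2 - 11 lies in I (it reduces to 0).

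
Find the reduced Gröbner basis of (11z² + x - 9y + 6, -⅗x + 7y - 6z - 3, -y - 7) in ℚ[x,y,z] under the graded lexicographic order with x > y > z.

f_1 = 11z² + x - 9y + 6, LT = z².
f_2 = -⅗x + 7y - 6z - 3, LT = x.
f_3 = -y - 7, LT = y.

The S-polynomials (S(f_1,f_2), S(f_1,f_3), S(f_2,f_3)) all reduce to 0 modulo the current basis, so we have a Gröbner basis.

G = {z² - 10/11z - 53/33, x + 10z + 260/3, y + 7}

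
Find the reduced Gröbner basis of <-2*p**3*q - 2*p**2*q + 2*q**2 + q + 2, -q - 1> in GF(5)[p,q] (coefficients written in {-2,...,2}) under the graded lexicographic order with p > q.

f_1 = -2*p**3*q - 2*p**2*q + 2*q**2 + q + 2, LT = p**3*q.
f_2 = -q - 1, LT = q.

S(f_1,f_2): lcm = p**3*q. S = -p**3 + p**2*q - q**2 + 2*q - 1.
  leading term p**3: no divisor's leading term divides it; move -p**3 to the remainder.
  leading term p**2*q: subtract (-p**2)·f_2 from p**2*q - q**2 + 2*q - 1 → -p**2 - q**2 + 2*q - 1
  leading term p**2: no divisor's leading term divides it; move -p**2 to the remainder.
  leading term q**2: subtract (q)·f_2 from -q**2 + 2*q - 1 → -2*q - 1
  leading term q: subtract (2)·f_2 from -2*q - 1 → 1
  leading term 1: no divisor's leading term divides it; move 1 to the remainder.
  remainder -p**3 - p**2 + 1 ≠ 0; add g_3 = -p**3 - p**2 + 1 to the basis.

The other S-polynomials (S(f_1,g_3), S(f_2,g_3)) all reduce to 0 modulo the current basis, so we have a Gröbner basis.
Inter-reduce: drop elements whose leading term is divisible by another's, tail-reduce, and make monic.

G = {p**3 + p**2 - 1, q + 1}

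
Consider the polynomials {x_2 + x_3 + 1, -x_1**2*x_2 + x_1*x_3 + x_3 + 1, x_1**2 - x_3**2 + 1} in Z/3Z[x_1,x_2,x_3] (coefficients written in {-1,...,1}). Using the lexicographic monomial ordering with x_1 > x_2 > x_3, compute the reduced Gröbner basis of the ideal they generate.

f_1 = x_2 + x_3 + 1, LT = x_2.
f_2 = -x_1**2*x_2 + x_1*x_3 + x_3 + 1, LT = x_1**2*x_2.
f_3 = x_1**2 - x_3**2 + 1, LT = x_1**2.

S(f_1,f_2): lcm = x_1**2*x_2. S = x_1**2*x_3 + x_1**2 + x_1*x_3 + x_3 + 1.
  reduce S modulo (f_1, f_2, f_3):
  remainder x_1*x_3 + x_3**3 + x_3**2 ≠ 0; add g_4 = x_1*x_3 + x_3**3 + x_3**2 to the basis.

S(f_2,g_4): lcm = x_1**2*x_2*x_3. S = -x_1*x_2*x_3**3 - x_1*x_2*x_3**2 - x_1*x_3**2 - x_3**2 - x_3.
  reduce S modulo (f_1, f_2, f_3, g_4):
  remainder -x_3**6 + x_3**4 - x_3**2 - x_3 ≠ 0; add g_5 = -x_3**6 + x_3**4 - x_3**2 - x_3 to the basis.

S(f_3,g_4): lcm = x_1**2*x_3. S = -x_1*x_3**3 - x_1*x_3**2 - x_3**3 + x_3.
  reduce S modulo (f_1, f_2, f_3, g_4, g_5):
  remainder x_3**5 - x_3**4 + x_3 ≠ 0; add g_6 = x_3**5 - x_3**4 + x_3 to the basis.

The other S-polynomials (S(f_1,f_3), S(f_2,f_3), S(f_1,g_4), S(f_1,g_5), S(f_2,g_5), S(f_3,g_5), S(g_4,g_5), S(f_1,g_6), S(f_2,g_6), S(f_3,g_6), S(g_4,g_6), S(g_5,g_6)) all reduce to 0 modulo the current basis, so we have a Gröbner basis.
Inter-reduce: drop elements whose leading term is divisible by another's, tail-reduce, and make monic.

G = {x_1**2 - x_3**2 + 1, x_1*x_3 + x_3**3 + x_3**2, x_2 + x_3 + 1, x_3**5 - x_3**4 + x_3}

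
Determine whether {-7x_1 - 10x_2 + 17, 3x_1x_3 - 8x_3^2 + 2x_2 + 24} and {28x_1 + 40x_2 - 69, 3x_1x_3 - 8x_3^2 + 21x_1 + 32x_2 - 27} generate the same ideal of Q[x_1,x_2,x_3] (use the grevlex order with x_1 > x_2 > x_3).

Equality of ideals is decidable: compute both reduced Gröbner bases (unique for the ordering) and check whether they agree.
Buchberger on the first generating set:
f_1 = -7x_1 - 10x_2 + 17, LT = x_1.
f_2 = 3x_1x_3 - 8x_3^2 + 2x_2 + 24, LT = x_1x_3.

S(f_1,f_2): lcm = x_1x_3. S = 10/7x_2x_3 + 8/3x_3^2 - 2/3x_2 - 17/7x_3 - 8.
  reduce S modulo (f_1, f_2):
  remainder 10/7x_2x_3 + 8/3x_3^2 - 2/3x_2 - 17/7x_3 - 8 ≠ 0; add g_3 = 10/7x_2x_3 + 8/3x_3^2 - 2/3x_2 - 17/7x_3 - 8 to the basis.

The other S-polynomials (S(f_1,g_3), S(f_2,g_3)) all reduce to 0 modulo the current basis, so we have a Gröbner basis.
Inter-reduce: drop elements whose leading term is divisible by another's, tail-reduce, and make monic.
Reduced Gröbner basis: {x_2x_3 + 28/15x_3^2 - 7/15x_2 - 17/10x_3 - 28/5, x_1 + 10/7x_2 - 17/7}.

Buchberger on the second generating set:
h_1 = 28x_1 + 40x_2 - 69, LT = x_1.
h_2 = 3x_1x_3 - 8x_3^2 + 21x_1 + 32x_2 - 27, LT = x_1x_3.

S(h_1,h_2): lcm = x_1x_3. S = 10/7x_2x_3 + 8/3x_3^2 - 7x_1 - 32/3x_2 - 69/28x_3 + 9.
  reduce S modulo (h_1, h_2):
  remainder 10/7x_2x_3 + 8/3x_3^2 - 2/3x_2 - 69/28x_3 - 33/4 ≠ 0; add k_3 = 10/7x_2x_3 + 8/3x_3^2 - 2/3x_2 - 69/28x_3 - 33/4 to the basis.

The other S-polynomials (S(h_1,k_3), S(h_2,k_3)) all reduce to 0 modulo the current basis, so we have a Gröbner basis.
Inter-reduce: drop elements whose leading term is divisible by another's, tail-reduce, and make monic.
Reduced Gröbner basis: {x_2x_3 + 28/15x_3^2 - 7/15x_2 - 69/40x_3 - 231/40, x_1 + 10/7x_2 - 69/28}.

These differ, so the ideals are not equal.
The choice of monomial ordering does not affect the verdict — as long as both bases are computed under the same ordering, their equality decides ideal equality.

No, the ideals differ.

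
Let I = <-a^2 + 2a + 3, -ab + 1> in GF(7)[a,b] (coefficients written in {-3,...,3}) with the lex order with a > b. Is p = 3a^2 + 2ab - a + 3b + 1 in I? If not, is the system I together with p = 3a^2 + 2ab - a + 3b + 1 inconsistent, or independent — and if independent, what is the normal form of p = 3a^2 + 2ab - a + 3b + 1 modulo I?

First compute the reduced Gröbner basis of I by Buchberger's algorithm.
f_1 = -a^2 + 2a + 3, LT = a^2.
f_2 = -ab + 1, LT = ab.

S(f_1,f_2): lcm = a^2b. S = -2ab + a - 3b.
  leading term ab: subtract (2)·f_2 from -2ab + a - 3b → a - 3b - 2
  leading term a: no divisor's leading term divides it; move a to the remainder.
  leading term b: no divisor's leading term divides it; move -3b to the remainder.
  leading term 1: no divisor's leading term divides it; move -2 to the remainder.
  remainder a - 3b - 2 ≠ 0; add h_3 = a - 3b - 2 to the basis.

S(f_1,h_3): lcm = a^2. S = 3ab - 3.
  leading term ab: subtract (-3)·f_2 from 3ab - 3 → 0
  remainder 0.

S(f_2,h_3): lcm = ab. S = 3b^2 + 2b - 1.
  leading term b^2: no divisor's leading term divides it; move 3b^2 to the remainder.
  leading term b: no divisor's leading term divides it; move 2b to the remainder.
  leading term 1: no divisor's leading term divides it; move -1 to the remainder.
  remainder 3b^2 + 2b - 1 ≠ 0; add h_4 = 3b^2 + 2b - 1 to the basis.

S(f_1,h_4): leading monomials are coprime, so the S-polynomial reduces to 0 (Buchberger's first criterion).
S(f_2,h_4): lcm = ab^2. S = -3ab - 2a - b.
  leading term ab: subtract (3)·f_2 from -3ab - 2a - b → -2a - b - 3
  leading term a: subtract (-2)·h_3 from -2a - b - 3 → 0
  remainder 0.

S(h_3,h_4): leading monomials are coprime, so the S-polynomial reduces to 0 (Buchberger's first criterion).
Every S-polynomial of the final basis reduces to 0, so we have a Gröbner basis.
Inter-reduce: drop elements whose leading term is divisible by another's, tail-reduce, and make monic.
Reduced Gröbner basis: {a - 3b - 2, b^2 + 3b + 2}.
Label its elements g_1 = a - 3b - 2, g_2 = b^2 + 3b + 2.

Reduce p = 3a^2 + 2ab - a + 3b + 1 modulo G:
  leading term a^2: subtract (3a)·g_1 from 3a^2 + 2ab - a + 3b + 1 → -3ab - 2a + 3b + 1
  leading term ab: subtract (-3b)·g_1 from -3ab - 2a + 3b + 1 → -2a - 2b^2 - 3b + 1
  leading term a: subtract (-2)·g_1 from -2a - 2b^2 - 3b + 1 → -2b^2 - 2b - 3
  leading term b^2: subtract (-2)·g_2 from -2b^2 - 2b - 3 → -3b + 1
  leading term b: no divisor's leading term divides it; move -3b to the remainder.
  leading term 1: no divisor's leading term divides it; move 1 to the remainder.
  normal form = -3b + 1.
The normal form is nonzero, so p ∉ I. Since p minus its normal form lies in I, I + (p) = I + (r) where r = -3b + 1; decide whether this ideal is the whole ring.
Run Buchberger on G together with r (pairs among the g_i already reduce to 0 since G is a Gröbner basis):
g_1 = a - 3b - 2, LT = a.
g_2 = b^2 + 3b + 2, LT = b^2.
r = -3b + 1, LT = b.

S(g_1,g_2): leading monomials are coprime, so the S-polynomial reduces to 0 (Buchberger's first criterion).
S(g_1,r): leading monomials are coprime, so the S-polynomial reduces to 0 (Buchberger's first criterion).
S(g_2,r): lcm = b^2. S = b + 2.
  leading term b: subtract (2)·r from b + 2 → 0
  remainder 0.

Every S-polynomial of the final basis reduces to 0, so we have a Gröbner basis.
Inter-reduce: drop elements whose leading term is divisible by another's, tail-reduce, and make monic.
Reduced Gröbner basis: {a - 3, b + 2}.
The reduced Gröbner basis of I + (p) is {a - 3, b + 2} ≠ {1}, a proper ideal, so the enlarged system stays consistent: p is independent of I, with normal form -3b + 1.

The remainder on division by a Gröbner basis is unique — it is the normal form.

3a^2 + 2ab - a + 3b + 1 is independent of I; its normal form modulo I is -3b + 1.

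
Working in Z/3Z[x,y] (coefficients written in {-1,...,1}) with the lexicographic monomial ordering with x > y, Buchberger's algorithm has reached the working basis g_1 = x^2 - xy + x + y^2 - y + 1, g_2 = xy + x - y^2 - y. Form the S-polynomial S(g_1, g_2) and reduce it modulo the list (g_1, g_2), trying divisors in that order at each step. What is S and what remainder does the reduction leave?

S(g_1, g_2) = -x^2 - xy + y^3 - y^2 + y; remainder on division = y^3 + y^2 + y + 1.

lcm(LM(g_1), LM(g_2)) = x^2y.
S = (lcm/LT(g_1))·g_1 − (lcm/LT(g_2))·g_2 = -x^2 - xy + y^3 - y^2 + y.
Reduce S modulo (g_1, g_2) in that order:
  leading term x^2: subtract (-1)·g_1 from -x^2 - xy + y^3 - y^2 + y → xy + x + y^3 + 1
  leading term xy: subtract (1)·g_2 from xy + x + y^3 + 1 → y^3 + y^2 + y + 1
  leading term y^3: no divisor's leading term divides it; move y^3 to the remainder.
  leading term y^2: no divisor's leading term divides it; move y^2 to the remainder.
  leading term y: no divisor's leading term divides it; move y to the remainder.
  leading term 1: no divisor's leading term divides it; move 1 to the remainder.
The remainder y^3 + y^2 + y + 1 is nonzero, so it would be added as the next basis element.
An S-polynomial is built so that the two leading terms cancel; whether anything survives reduction is exactly the Gröbner-basis criterion.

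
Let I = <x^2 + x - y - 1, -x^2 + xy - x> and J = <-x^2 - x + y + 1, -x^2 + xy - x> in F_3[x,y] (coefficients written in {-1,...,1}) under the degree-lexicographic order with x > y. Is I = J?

Yes, the ideals are equal.

Equality of ideals is decidable: compute both reduced Gröbner bases (unique for the ordering) and check whether they agree.
Buchberger on the first generating set:
f_1 = x^2 + x - y - 1, LT = x^2.
f_2 = -x^2 + xy - x, LT = x^2.

S(f_1,f_2): lcm = x^2. S = xy - y - 1.
  leading term xy: no divisor's leading term divides it; move xy to the remainder.
  leading term y: no divisor's leading term divides it; move -y to the remainder.
  leading term 1: no divisor's leading term divides it; move -1 to the remainder.
  remainder xy - y - 1 ≠ 0; add g_3 = xy - y - 1 to the basis.

S(f_1,g_3): lcm = x^2y. S = -xy - y^2 + x - y.
  leading term xy: subtract (-1)·g_3 from -xy - y^2 + x - y → -y^2 + x + y - 1
  leading term y^2: no divisor's leading term divides it; move -y^2 to the remainder.
  leading term x: no divisor's leading term divides it; move x to the remainder.
  leading term y: no divisor's leading term divides it; move y to the remainder.
  leading term 1: no divisor's leading term divides it; move -1 to the remainder.
  remainder -y^2 + x + y - 1 ≠ 0; add g_4 = -y^2 + x + y - 1 to the basis.

S(f_2,g_3): lcm = x^2y. S = -xy^2 - xy + x.
  leading term xy^2: subtract (-y)·g_3 from -xy^2 - xy + x → -xy - y^2 + x - y
  leading term xy: subtract (-1)·g_3 from -xy - y^2 + x - y → -y^2 + x + y - 1
  leading term y^2: subtract (1)·g_4 from -y^2 + x + y - 1 → 0
  remainder 0.

S(f_1,g_4): leading monomials are coprime, so the S-polynomial reduces to 0 (Buchberger's first criterion).
S(f_2,g_4): leading monomials are coprime, so the S-polynomial reduces to 0 (Buchberger's first criterion).
S(g_3,g_4): lcm = xy^2. S = x^2 + xy - y^2 - x - y.
  leading term x^2: subtract (1)·f_1 from x^2 + xy - y^2 - x - y → xy - y^2 + x + 1
  leading term xy: subtract (1)·g_3 from xy - y^2 + x + 1 → -y^2 + x + y - 1
  leading term y^2: subtract (1)·g_4 from -y^2 + x + y - 1 → 0
  remainder 0.

Every S-polynomial of the final basis reduces to 0, so we have a Gröbner basis.
Inter-reduce: drop elements whose leading term is divisible by another's, tail-reduce, and make monic.
Reduced Gröbner basis: {x^2 + x - y - 1, xy - y - 1, y^2 - x - y + 1}.

Buchberger on the second generating set:
h_1 = -x^2 - x + y + 1, LT = x^2.
h_2 = -x^2 + xy - x, LT = x^2.

S(h_1,h_2): lcm = x^2. S = xy - y - 1.
  leading term xy: no divisor's leading term divides it; move xy to the remainder.
  leading term y: no divisor's leading term divides it; move -y to the remainder.
  leading term 1: no divisor's leading term divides it; move -1 to the remainder.
  remainder xy - y - 1 ≠ 0; add k_3 = xy - y - 1 to the basis.

S(h_1,k_3): lcm = x^2y. S = -xy - y^2 + x - y.
  leading term xy: subtract (-1)·k_3 from -xy - y^2 + x - y → -y^2 + x + y - 1
  leading term y^2: no divisor's leading term divides it; move -y^2 to the remainder.
  leading term x: no divisor's leading term divides it; move x to the remainder.
  leading term y: no divisor's leading term divides it; move y to the remainder.
  leading term 1: no divisor's leading term divides it; move -1 to the remainder.
  remainder -y^2 + x + y - 1 ≠ 0; add k_4 = -y^2 + x + y - 1 to the basis.

S(h_2,k_3): lcm = x^2y. S = -xy^2 - xy + x.
  leading term xy^2: subtract (-y)·k_3 from -xy^2 - xy + x → -xy - y^2 + x - y
  leading term xy: subtract (-1)·k_3 from -xy - y^2 + x - y → -y^2 + x + y - 1
  leading term y^2: subtract (1)·k_4 from -y^2 + x + y - 1 → 0
  remainder 0.

S(h_1,k_4): leading monomials are coprime, so the S-polynomial reduces to 0 (Buchberger's first criterion).
S(h_2,k_4): leading monomials are coprime, so the S-polynomial reduces to 0 (Buchberger's first criterion).
S(k_3,k_4): lcm = xy^2. S = x^2 + xy - y^2 - x - y.
  leading term x^2: subtract (-1)·h_1 from x^2 + xy - y^2 - x - y → xy - y^2 + x + 1
  leading term xy: subtract (1)·k_3 from xy - y^2 + x + 1 → -y^2 + x + y - 1
  leading term y^2: subtract (1)·k_4 from -y^2 + x + y - 1 → 0
  remainder 0.

Every S-polynomial of the final basis reduces to 0, so we have a Gröbner basis.
Inter-reduce: drop elements whose leading term is divisible by another's, tail-reduce, and make monic.
Reduced Gröbner basis: {x^2 + x - y - 1, xy - y - 1, y^2 - x - y + 1}.

These coincide, so the ideals are equal.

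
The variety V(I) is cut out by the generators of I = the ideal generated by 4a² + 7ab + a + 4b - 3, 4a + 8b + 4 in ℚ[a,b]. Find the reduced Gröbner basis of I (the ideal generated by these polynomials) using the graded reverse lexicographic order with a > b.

f_1 = 4a² + 7ab + a + 4b - 3, LT = a².
f_2 = 4a + 8b + 4, LT = a.

S(f_1,f_2): lcm = a². S = -¼ab - ¾a + b - ¾.
  leading term ab: subtract (-1/16b)·f_2 from -¼ab - ¾a + b - ¾ → ½b² - ¾a + 5/4b - ¾
  leading term b²: no divisor's leading term divides it; move ½b² to the remainder.
  leading term a: subtract (-3/16)·f_2 from -¾a + 5/4b - ¾ → 11/4b
  leading term b: no divisor's leading term divides it; move 11/4b to the remainder.
  remainder ½b² + 11/4b ≠ 0; add g_3 = ½b² + 11/4b to the basis.

The other S-polynomials (S(f_1,g_3), S(f_2,g_3)) all reduce to 0 modulo the current basis, so we have a Gröbner basis.
Inter-reduce: drop elements whose leading term is divisible by another's, tail-reduce, and make monic.

G = {b² + 11/2b, a + 2b + 1}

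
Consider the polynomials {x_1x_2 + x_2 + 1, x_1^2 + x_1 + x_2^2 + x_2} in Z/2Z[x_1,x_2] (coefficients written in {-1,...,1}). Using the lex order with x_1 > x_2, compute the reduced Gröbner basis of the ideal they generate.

G = {x_1 + x_2^3 + x_2^2, x_2^4 + x_2^3 + x_2 + 1}

f_1 = x_1x_2 + x_2 + 1, LT = x_1x_2.
f_2 = x_1^2 + x_1 + x_2^2 + x_2, LT = x_1^2.

S(f_1,f_2): lcm = x_1^2x_2. S = x_1 + x_2^3 + x_2^2.
  reduce S modulo (f_1, f_2):
  remainder x_1 + x_2^3 + x_2^2 ≠ 0; add g_3 = x_1 + x_2^3 + x_2^2 to the basis.

S(f_1,g_3): lcm = x_1x_2. S = x_2^4 + x_2^3 + x_2 + 1.
  reduce S modulo (f_1, f_2, g_3):
  remainder x_2^4 + x_2^3 + x_2 + 1 ≠ 0; add g_4 = x_2^4 + x_2^3 + x_2 + 1 to the basis.

The other S-polynomials (S(f_2,g_3), S(f_1,g_4), S(f_2,g_4), S(g_3,g_4)) all reduce to 0 modulo the current basis, so we have a Gröbner basis.
Inter-reduce: drop elements whose leading term is divisible by another's, tail-reduce, and make monic.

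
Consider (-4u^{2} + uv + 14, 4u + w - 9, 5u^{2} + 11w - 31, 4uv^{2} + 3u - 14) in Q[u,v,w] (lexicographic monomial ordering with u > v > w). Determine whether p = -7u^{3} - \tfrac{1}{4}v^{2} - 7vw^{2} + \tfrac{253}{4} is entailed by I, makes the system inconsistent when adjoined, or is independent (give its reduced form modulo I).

First compute the reduced Gröbner basis of I by Buchberger's algorithm.
f_1 = -4u^{2} + uv + 14, LT = u^{2}.
f_2 = 4u + w - 9, LT = u.
f_3 = 5u^{2} + 11w - 31, LT = u^{2}.
f_4 = 4uv^{2} + 3u - 14, LT = uv^{2}.

S(f_1,f_2): lcm = u^{2}. S = -\tfrac{1}{4}uv - \tfrac{1}{4}uw + \tfrac{9}{4}u - \tfrac{7}{2}.
  reduce S modulo (f_1, f_2, f_3, f_4):
  remainder \tfrac{1}{16}vw - \tfrac{9}{16}v + \tfrac{1}{16}w^{2} - \tfrac{9}{8}w + \tfrac{25}{16} ≠ 0; add h_5 = \tfrac{1}{16}vw - \tfrac{9}{16}v + \tfrac{1}{16}w^{2} - \tfrac{9}{8}w + \tfrac{25}{16} to the basis.

S(f_1,f_3): lcm = u^{2}. S = -\tfrac{1}{4}uv - \tfrac{11}{5}w + \tfrac{27}{10}.
  reduce S modulo (f_1, f_2, f_3, f_4, h_5):
  remainder -\tfrac{1}{16}w^{2} - \tfrac{43}{40}w + \tfrac{91}{80} ≠ 0; add h_6 = -\tfrac{1}{16}w^{2} - \tfrac{43}{40}w + \tfrac{91}{80} to the basis.

S(f_1,f_4): lcm = u^{2}v^{2}. S = -\tfrac{3}{4}u^{2} - \tfrac{1}{4}uv^{3} + \tfrac{7}{2}u - \tfrac{7}{2}v^{2}.
  reduce S modulo (f_1, f_2, f_3, f_4, h_5, h_6):
  remainder \tfrac{1522823}{1000}w - \tfrac{1522823}{1000} ≠ 0; add h_7 = \tfrac{1522823}{1000}w - \tfrac{1522823}{1000} to the basis.

S(f_2,f_4): lcm = uv^{2}. S = -\tfrac{3}{4}u + \tfrac{1}{4}v^{2}w - \tfrac{9}{4}v^{2} + \tfrac{7}{2}.
  reduce S modulo (f_1, f_2, f_3, f_4, h_5, h_6, h_7):
  remainder 14v - 14 ≠ 0; add h_8 = 14v - 14 to the basis.

The other S-polynomials (S(f_2,f_3), S(f_3,f_4), S(f_1,h_5), S(f_2,h_5), S(f_3,h_5), S(f_4,h_5), S(f_1,h_6), S(f_2,h_6), S(f_3,h_6), S(f_4,h_6), S(h_5,h_6), S(f_1,h_7), S(f_2,h_7), S(f_3,h_7), S(f_4,h_7), S(h_5,h_7), S(h_6,h_7), S(f_1,h_8), S(f_2,h_8), S(f_3,h_8), S(f_4,h_8), S(h_5,h_8), S(h_6,h_8), S(h_7,h_8)) all reduce to 0 modulo the current basis, so we have a Gröbner basis.
Inter-reduce: drop elements whose leading term is divisible by another's, tail-reduce, and make monic.
Reduced Gröbner basis: {u - 2, v - 1, w - 1}.
Label its elements g_1 = u - 2, g_2 = v - 1, g_3 = w - 1.

Reduce p = -7u^{3} - \tfrac{1}{4}v^{2} - 7vw^{2} + \tfrac{253}{4} modulo G:
  leading term u^{3}: subtract (-7u^{2})·g_1 from -7u^{3} - \tfrac{1}{4}v^{2} - 7vw^{2} + \tfrac{253}{4} → -14u^{2} - \tfrac{1}{4}v^{2} - 7vw^{2} + \tfrac{253}{4}
  leading term u^{2}: subtract (-14u)·g_1 from -14u^{2} - \tfrac{1}{4}v^{2} - 7vw^{2} + \tfrac{253}{4} → -28u - \tfrac{1}{4}v^{2} - 7vw^{2} + \tfrac{253}{4}
  leading term u: subtract (-28)·g_1 from -28u - \tfrac{1}{4}v^{2} - 7vw^{2} + \tfrac{253}{4} → -\tfrac{1}{4}v^{2} - 7vw^{2} + \tfrac{29}{4}
  leading term v^{2}: subtract (-\tfrac{1}{4}v)·g_2 from -\tfrac{1}{4}v^{2} - 7vw^{2} + \tfrac{29}{4} → -7vw^{2} - \tfrac{1}{4}v + \tfrac{29}{4}
  leading term vw^{2}: subtract (-7w^{2})·g_2 from -7vw^{2} - \tfrac{1}{4}v + \tfrac{29}{4} → -\tfrac{1}{4}v - 7w^{2} + \tfrac{29}{4}
  leading term v: subtract (-\tfrac{1}{4})·g_2 from -\tfrac{1}{4}v - 7w^{2} + \tfrac{29}{4} → -7w^{2} + 7
  leading term w^{2}: subtract (-7w)·g_3 from -7w^{2} + 7 → -7w + 7
  leading term w: subtract (-7)·g_3 from -7w + 7 → 0
  normal form = 0.
Since the normal form is 0, p ∈ I.

-7u^{3} - \tfrac{1}{4}v^{2} - 7vw^{2} + \tfrac{253}{4} lies in I (it reduces to 0).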